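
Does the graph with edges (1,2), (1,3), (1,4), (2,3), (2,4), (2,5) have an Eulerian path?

Step 1: Find the degree of each vertex:
  deg(1) = 3
  deg(2) = 4
  deg(3) = 2
  deg(4) = 2
  deg(5) = 1

Step 2: Count vertices with odd degree:
  Odd-degree vertices: 1, 5 (2 total)

Step 3: Apply Euler's theorem:
  - Eulerian circuit exists iff graph is connected and all vertices have even degree
  - Eulerian path exists iff graph is connected and has 0 or 2 odd-degree vertices

Graph is connected with exactly 2 odd-degree vertices (1, 5).
Eulerian path exists (starting and ending at the odd-degree vertices), but no Eulerian circuit.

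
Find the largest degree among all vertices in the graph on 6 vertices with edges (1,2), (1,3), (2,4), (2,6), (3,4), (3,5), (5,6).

Step 1: Count edges incident to each vertex:
  deg(1) = 2 (neighbors: 2, 3)
  deg(2) = 3 (neighbors: 1, 4, 6)
  deg(3) = 3 (neighbors: 1, 4, 5)
  deg(4) = 2 (neighbors: 2, 3)
  deg(5) = 2 (neighbors: 3, 6)
  deg(6) = 2 (neighbors: 2, 5)

Step 2: Find maximum:
  max(2, 3, 3, 2, 2, 2) = 3 (vertex 2)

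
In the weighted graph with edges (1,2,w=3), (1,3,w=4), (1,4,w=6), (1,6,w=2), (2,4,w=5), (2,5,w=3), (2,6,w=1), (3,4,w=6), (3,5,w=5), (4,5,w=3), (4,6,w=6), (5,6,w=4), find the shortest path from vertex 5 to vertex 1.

Step 1: Build adjacency list with weights:
  1: 2(w=3), 3(w=4), 4(w=6), 6(w=2)
  2: 1(w=3), 4(w=5), 5(w=3), 6(w=1)
  3: 1(w=4), 4(w=6), 5(w=5)
  4: 1(w=6), 2(w=5), 3(w=6), 5(w=3), 6(w=6)
  5: 2(w=3), 3(w=5), 4(w=3), 6(w=4)
  6: 1(w=2), 2(w=1), 4(w=6), 5(w=4)

Step 2: Apply Dijkstra's algorithm from vertex 5:
  Visit vertex 5 (distance=0)
    Update dist[2] = 3
    Update dist[3] = 5
    Update dist[4] = 3
    Update dist[6] = 4
  Visit vertex 2 (distance=3)
    Update dist[1] = 6
  Visit vertex 4 (distance=3)
  Visit vertex 6 (distance=4)
  Visit vertex 3 (distance=5)
  Visit vertex 1 (distance=6)

Step 3: Shortest path: 5 -> 2 -> 1
Total weight: 3 + 3 = 6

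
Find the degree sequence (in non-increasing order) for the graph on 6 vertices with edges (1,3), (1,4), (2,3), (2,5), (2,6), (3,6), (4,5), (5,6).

Step 1: Count edges incident to each vertex:
  deg(1) = 2 (neighbors: 3, 4)
  deg(2) = 3 (neighbors: 3, 5, 6)
  deg(3) = 3 (neighbors: 1, 2, 6)
  deg(4) = 2 (neighbors: 1, 5)
  deg(5) = 3 (neighbors: 2, 4, 6)
  deg(6) = 3 (neighbors: 2, 3, 5)

Step 2: Sort degrees in non-increasing order:
  Degrees: [2, 3, 3, 2, 3, 3] -> sorted: [3, 3, 3, 3, 2, 2]

Degree sequence: [3, 3, 3, 3, 2, 2]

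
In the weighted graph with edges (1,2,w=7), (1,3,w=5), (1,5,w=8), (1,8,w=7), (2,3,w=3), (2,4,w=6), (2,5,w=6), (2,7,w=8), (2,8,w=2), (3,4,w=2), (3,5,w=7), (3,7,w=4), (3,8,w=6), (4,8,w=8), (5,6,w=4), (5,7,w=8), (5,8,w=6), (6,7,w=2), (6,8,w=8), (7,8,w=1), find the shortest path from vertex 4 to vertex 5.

Step 1: Build adjacency list with weights:
  1: 2(w=7), 3(w=5), 5(w=8), 8(w=7)
  2: 1(w=7), 3(w=3), 4(w=6), 5(w=6), 7(w=8), 8(w=2)
  3: 1(w=5), 2(w=3), 4(w=2), 5(w=7), 7(w=4), 8(w=6)
  4: 2(w=6), 3(w=2), 8(w=8)
  5: 1(w=8), 2(w=6), 3(w=7), 6(w=4), 7(w=8), 8(w=6)
  6: 5(w=4), 7(w=2), 8(w=8)
  7: 2(w=8), 3(w=4), 5(w=8), 6(w=2), 8(w=1)
  8: 1(w=7), 2(w=2), 3(w=6), 4(w=8), 5(w=6), 6(w=8), 7(w=1)

Step 2: Apply Dijkstra's algorithm from vertex 4:
  Visit vertex 4 (distance=0)
    Update dist[2] = 6
    Update dist[3] = 2
    Update dist[8] = 8
  Visit vertex 3 (distance=2)
    Update dist[1] = 7
    Update dist[2] = 5
    Update dist[5] = 9
    Update dist[7] = 6
  Visit vertex 2 (distance=5)
    Update dist[8] = 7
  Visit vertex 7 (distance=6)
    Update dist[6] = 8
  Visit vertex 1 (distance=7)
  Visit vertex 8 (distance=7)
  Visit vertex 6 (distance=8)
  Visit vertex 5 (distance=9)

Step 3: Shortest path: 4 -> 3 -> 5
Total weight: 2 + 7 = 9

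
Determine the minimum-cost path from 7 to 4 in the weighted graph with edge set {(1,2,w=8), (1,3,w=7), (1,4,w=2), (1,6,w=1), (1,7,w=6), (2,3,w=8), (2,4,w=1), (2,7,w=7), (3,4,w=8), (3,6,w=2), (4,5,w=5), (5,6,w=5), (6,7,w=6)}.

Step 1: Build adjacency list with weights:
  1: 2(w=8), 3(w=7), 4(w=2), 6(w=1), 7(w=6)
  2: 1(w=8), 3(w=8), 4(w=1), 7(w=7)
  3: 1(w=7), 2(w=8), 4(w=8), 6(w=2)
  4: 1(w=2), 2(w=1), 3(w=8), 5(w=5)
  5: 4(w=5), 6(w=5)
  6: 1(w=1), 3(w=2), 5(w=5), 7(w=6)
  7: 1(w=6), 2(w=7), 6(w=6)

Step 2: Apply Dijkstra's algorithm from vertex 7:
  Visit vertex 7 (distance=0)
    Update dist[1] = 6
    Update dist[2] = 7
    Update dist[6] = 6
  Visit vertex 1 (distance=6)
    Update dist[3] = 13
    Update dist[4] = 8
  Visit vertex 6 (distance=6)
    Update dist[3] = 8
    Update dist[5] = 11
  Visit vertex 2 (distance=7)
  Visit vertex 3 (distance=8)
  Visit vertex 4 (distance=8)

Step 3: Shortest path: 7 -> 2 -> 4
Total weight: 7 + 1 = 8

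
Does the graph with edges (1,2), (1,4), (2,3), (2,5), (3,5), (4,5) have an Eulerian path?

Step 1: Find the degree of each vertex:
  deg(1) = 2
  deg(2) = 3
  deg(3) = 2
  deg(4) = 2
  deg(5) = 3

Step 2: Count vertices with odd degree:
  Odd-degree vertices: 2, 5 (2 total)

Step 3: Apply Euler's theorem:
  - Eulerian circuit exists iff graph is connected and all vertices have even degree
  - Eulerian path exists iff graph is connected and has 0 or 2 odd-degree vertices

Graph is connected with exactly 2 odd-degree vertices (2, 5).
Eulerian path exists (starting and ending at the odd-degree vertices), but no Eulerian circuit.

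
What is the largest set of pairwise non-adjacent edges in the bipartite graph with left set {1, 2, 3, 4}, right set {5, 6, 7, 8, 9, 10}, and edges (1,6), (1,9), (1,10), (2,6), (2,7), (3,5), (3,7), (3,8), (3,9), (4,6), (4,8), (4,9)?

Step 1: List the neighbors of each left vertex:
  1: 6, 9, 10
  2: 6, 7
  3: 5, 7, 8, 9
  4: 6, 8, 9

Step 2: Greedily match left vertices, then look for augmenting paths:
  Match 1 -- 6
  Match 2 -- 7
  Match 3 -- 5
  Match 4 -- 8
  No augmenting path remains.

Step 3: Verify this is maximum:
  Matching size 4 = min(|L|, |R|) = min(4, 6), which is an upper bound, so this matching is maximum.

Maximum matching: {(1,6), (2,7), (3,5), (4,8)}
Size: 4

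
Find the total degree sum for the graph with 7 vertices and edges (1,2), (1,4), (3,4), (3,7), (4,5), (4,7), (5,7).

Step 1: Count edges incident to each vertex:
  deg(1) = 2 (neighbors: 2, 4)
  deg(2) = 1 (neighbors: 1)
  deg(3) = 2 (neighbors: 4, 7)
  deg(4) = 4 (neighbors: 1, 3, 5, 7)
  deg(5) = 2 (neighbors: 4, 7)
  deg(6) = 0 (neighbors: none)
  deg(7) = 3 (neighbors: 3, 4, 5)

Step 2: Sum all degrees:
  2 + 1 + 2 + 4 + 2 + 0 + 3 = 14

Verification: sum of degrees = 2 * |E| = 2 * 7 = 14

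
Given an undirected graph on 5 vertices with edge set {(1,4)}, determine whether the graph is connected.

Step 1: Build adjacency list from edges:
  1: 4
  2: (none)
  3: (none)
  4: 1
  5: (none)

Step 2: Run BFS/DFS from vertex 1:
  Visited: {1, 4}
  Reached 2 of 5 vertices

Step 3: Only 2 of 5 vertices reached. Graph is disconnected.
Connected components: {1, 4}, {2}, {3}, {5}
Answer: No, the graph is not connected (4 components).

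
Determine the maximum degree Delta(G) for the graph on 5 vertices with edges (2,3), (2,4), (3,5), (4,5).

Step 1: Count edges incident to each vertex:
  deg(1) = 0 (neighbors: none)
  deg(2) = 2 (neighbors: 3, 4)
  deg(3) = 2 (neighbors: 2, 5)
  deg(4) = 2 (neighbors: 2, 5)
  deg(5) = 2 (neighbors: 3, 4)

Step 2: Find maximum:
  max(0, 2, 2, 2, 2) = 2 (vertex 2)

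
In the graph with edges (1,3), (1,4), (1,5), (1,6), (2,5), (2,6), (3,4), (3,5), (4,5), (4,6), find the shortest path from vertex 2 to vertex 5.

Step 1: Build adjacency list:
  1: 3, 4, 5, 6
  2: 5, 6
  3: 1, 4, 5
  4: 1, 3, 5, 6
  5: 1, 2, 3, 4
  6: 1, 2, 4

Step 2: BFS from vertex 2 to find shortest path to 5:
  vertex 5 reached at distance 1

Step 3: Shortest path: 2 -> 5
Path length: 1 edge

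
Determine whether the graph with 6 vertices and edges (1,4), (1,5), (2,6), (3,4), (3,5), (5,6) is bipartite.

Step 1: Attempt 2-coloring using BFS:
  Start at vertex 1, assign color 0
  Color vertex 4 with color 1 (neighbor of 1)
  Color vertex 5 with color 1 (neighbor of 1)
  Color vertex 3 with color 0 (neighbor of 4)
  Color vertex 6 with color 0 (neighbor of 5)
  Color vertex 2 with color 1 (neighbor of 6)

Step 2: 2-coloring succeeded. No conflicts found.
  Set A (color 0): {1, 3, 6}
  Set B (color 1): {2, 4, 5}

The graph is bipartite with partition {1, 3, 6}, {2, 4, 5}.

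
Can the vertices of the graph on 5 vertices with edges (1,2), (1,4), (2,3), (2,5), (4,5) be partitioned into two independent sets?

Step 1: Attempt 2-coloring using BFS:
  Start at vertex 1, assign color 0
  Color vertex 2 with color 1 (neighbor of 1)
  Color vertex 4 with color 1 (neighbor of 1)
  Color vertex 3 with color 0 (neighbor of 2)
  Color vertex 5 with color 0 (neighbor of 2)

Step 2: 2-coloring succeeded. No conflicts found.
  Set A (color 0): {1, 3, 5}
  Set B (color 1): {2, 4}

The graph is bipartite with partition {1, 3, 5}, {2, 4}.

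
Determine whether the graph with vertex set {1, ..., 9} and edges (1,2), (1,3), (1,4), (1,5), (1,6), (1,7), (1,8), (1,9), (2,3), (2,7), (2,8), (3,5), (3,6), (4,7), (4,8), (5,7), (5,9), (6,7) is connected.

Step 1: Build adjacency list from edges:
  1: 2, 3, 4, 5, 6, 7, 8, 9
  2: 1, 3, 7, 8
  3: 1, 2, 5, 6
  4: 1, 7, 8
  5: 1, 3, 7, 9
  6: 1, 3, 7
  7: 1, 2, 4, 5, 6
  8: 1, 2, 4
  9: 1, 5

Step 2: Run BFS/DFS from vertex 1:
  Visited: {1, 2, 3, 4, 5, 6, 7, 8, 9}
  Reached 9 of 9 vertices

Step 3: All 9 vertices reached from vertex 1, so the graph is connected.
Answer: Yes, the graph is connected.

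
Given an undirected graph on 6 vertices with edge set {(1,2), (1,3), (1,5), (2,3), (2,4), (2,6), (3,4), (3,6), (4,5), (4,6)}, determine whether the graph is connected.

Step 1: Build adjacency list from edges:
  1: 2, 3, 5
  2: 1, 3, 4, 6
  3: 1, 2, 4, 6
  4: 2, 3, 5, 6
  5: 1, 4
  6: 2, 3, 4

Step 2: Run BFS/DFS from vertex 1:
  Visited: {1, 2, 3, 5, 4, 6}
  Reached 6 of 6 vertices

Step 3: All 6 vertices reached from vertex 1, so the graph is connected.
Answer: Yes, the graph is connected.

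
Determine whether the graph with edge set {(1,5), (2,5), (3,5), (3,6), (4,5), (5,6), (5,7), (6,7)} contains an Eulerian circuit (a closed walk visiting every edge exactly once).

Step 1: Find the degree of each vertex:
  deg(1) = 1
  deg(2) = 1
  deg(3) = 2
  deg(4) = 1
  deg(5) = 6
  deg(6) = 3
  deg(7) = 2

Step 2: Count vertices with odd degree:
  Odd-degree vertices: 1, 2, 4, 6 (4 total)

Step 3: Apply Euler's theorem:
  - Eulerian circuit exists iff graph is connected and all vertices have even degree
  - Eulerian path exists iff graph is connected and has 0 or 2 odd-degree vertices

Graph has 4 odd-degree vertices (need 0 or 2).
Neither Eulerian path nor Eulerian circuit exists.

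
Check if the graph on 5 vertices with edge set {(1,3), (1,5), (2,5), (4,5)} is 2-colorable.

Step 1: Attempt 2-coloring using BFS:
  Start at vertex 1, assign color 0
  Color vertex 3 with color 1 (neighbor of 1)
  Color vertex 5 with color 1 (neighbor of 1)
  Color vertex 2 with color 0 (neighbor of 5)
  Color vertex 4 with color 0 (neighbor of 5)

Step 2: 2-coloring succeeded. No conflicts found.
  Set A (color 0): {1, 2, 4}
  Set B (color 1): {3, 5}

The graph is bipartite with partition {1, 2, 4}, {3, 5}.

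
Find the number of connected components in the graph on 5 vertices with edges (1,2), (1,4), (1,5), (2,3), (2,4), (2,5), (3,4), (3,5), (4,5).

Step 1: Build adjacency list from edges:
  1: 2, 4, 5
  2: 1, 3, 4, 5
  3: 2, 4, 5
  4: 1, 2, 3, 5
  5: 1, 2, 3, 4

Step 2: Run BFS/DFS from vertex 1:
  Visited: {1, 2, 4, 5, 3}
  Reached 5 of 5 vertices

Step 3: All 5 vertices reached from vertex 1, so the graph is connected.
Number of connected components: 1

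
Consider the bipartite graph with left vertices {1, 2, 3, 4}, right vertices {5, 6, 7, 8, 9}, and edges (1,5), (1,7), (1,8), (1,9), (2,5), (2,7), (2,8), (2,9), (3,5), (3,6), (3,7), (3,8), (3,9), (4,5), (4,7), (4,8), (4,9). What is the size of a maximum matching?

Step 1: List the neighbors of each left vertex:
  1: 5, 7, 8, 9
  2: 5, 7, 8, 9
  3: 5, 6, 7, 8, 9
  4: 5, 7, 8, 9

Step 2: Greedily match left vertices, then look for augmenting paths:
  Match 1 -- 5
  Match 2 -- 7
  Match 3 -- 6
  Match 4 -- 8
  No augmenting path remains.

Step 3: Verify this is maximum:
  Matching size 4 = min(|L|, |R|) = min(4, 5), which is an upper bound, so this matching is maximum.

Maximum matching: {(1,5), (2,7), (3,6), (4,8)}
Size: 4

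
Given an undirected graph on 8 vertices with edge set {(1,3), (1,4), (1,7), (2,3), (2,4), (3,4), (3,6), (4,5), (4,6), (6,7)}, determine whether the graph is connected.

Step 1: Build adjacency list from edges:
  1: 3, 4, 7
  2: 3, 4
  3: 1, 2, 4, 6
  4: 1, 2, 3, 5, 6
  5: 4
  6: 3, 4, 7
  7: 1, 6
  8: (none)

Step 2: Run BFS/DFS from vertex 1:
  Visited: {1, 3, 4, 7, 2, 6, 5}
  Reached 7 of 8 vertices

Step 3: Only 7 of 8 vertices reached. Graph is disconnected.
Connected components: {1, 2, 3, 4, 5, 6, 7}, {8}
Answer: No, the graph is not connected (2 components).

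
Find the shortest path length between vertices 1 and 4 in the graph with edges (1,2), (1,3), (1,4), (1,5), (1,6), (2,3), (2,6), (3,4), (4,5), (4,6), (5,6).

Step 1: Build adjacency list:
  1: 2, 3, 4, 5, 6
  2: 1, 3, 6
  3: 1, 2, 4
  4: 1, 3, 5, 6
  5: 1, 4, 6
  6: 1, 2, 4, 5

Step 2: BFS from vertex 1 to find shortest path to 4:
  vertex 2 reached at distance 1
  vertex 3 reached at distance 1
  vertex 4 reached at distance 1

Step 3: Shortest path: 1 -> 4
Path length: 1 edge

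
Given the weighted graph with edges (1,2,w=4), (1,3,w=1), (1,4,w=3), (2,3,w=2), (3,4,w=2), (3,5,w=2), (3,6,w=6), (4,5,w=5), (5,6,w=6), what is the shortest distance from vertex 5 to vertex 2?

Step 1: Build adjacency list with weights:
  1: 2(w=4), 3(w=1), 4(w=3)
  2: 1(w=4), 3(w=2)
  3: 1(w=1), 2(w=2), 4(w=2), 5(w=2), 6(w=6)
  4: 1(w=3), 3(w=2), 5(w=5)
  5: 3(w=2), 4(w=5), 6(w=6)
  6: 3(w=6), 5(w=6)

Step 2: Apply Dijkstra's algorithm from vertex 5:
  Visit vertex 5 (distance=0)
    Update dist[3] = 2
    Update dist[4] = 5
    Update dist[6] = 6
  Visit vertex 3 (distance=2)
    Update dist[1] = 3
    Update dist[2] = 4
    Update dist[4] = 4
  Visit vertex 1 (distance=3)
  Visit vertex 2 (distance=4)

Step 3: Shortest path: 5 -> 3 -> 2
Total weight: 2 + 2 = 4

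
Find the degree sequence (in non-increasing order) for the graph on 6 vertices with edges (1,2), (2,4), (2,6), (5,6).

Step 1: Count edges incident to each vertex:
  deg(1) = 1 (neighbors: 2)
  deg(2) = 3 (neighbors: 1, 4, 6)
  deg(3) = 0 (neighbors: none)
  deg(4) = 1 (neighbors: 2)
  deg(5) = 1 (neighbors: 6)
  deg(6) = 2 (neighbors: 2, 5)

Step 2: Sort degrees in non-increasing order:
  Degrees: [1, 3, 0, 1, 1, 2] -> sorted: [3, 2, 1, 1, 1, 0]

Degree sequence: [3, 2, 1, 1, 1, 0]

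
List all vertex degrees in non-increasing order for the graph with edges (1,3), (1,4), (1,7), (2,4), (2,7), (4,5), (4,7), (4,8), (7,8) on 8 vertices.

Step 1: Count edges incident to each vertex:
  deg(1) = 3 (neighbors: 3, 4, 7)
  deg(2) = 2 (neighbors: 4, 7)
  deg(3) = 1 (neighbors: 1)
  deg(4) = 5 (neighbors: 1, 2, 5, 7, 8)
  deg(5) = 1 (neighbors: 4)
  deg(6) = 0 (neighbors: none)
  deg(7) = 4 (neighbors: 1, 2, 4, 8)
  deg(8) = 2 (neighbors: 4, 7)

Step 2: Sort degrees in non-increasing order:
  Degrees: [3, 2, 1, 5, 1, 0, 4, 2] -> sorted: [5, 4, 3, 2, 2, 1, 1, 0]

Degree sequence: [5, 4, 3, 2, 2, 1, 1, 0]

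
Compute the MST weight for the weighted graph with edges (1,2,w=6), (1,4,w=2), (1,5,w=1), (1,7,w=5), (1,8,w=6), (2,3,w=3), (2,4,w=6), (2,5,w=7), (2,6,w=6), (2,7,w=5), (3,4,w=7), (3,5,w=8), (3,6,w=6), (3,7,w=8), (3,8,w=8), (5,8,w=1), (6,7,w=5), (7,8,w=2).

Apply Kruskal's algorithm (sort edges by weight, add if no cycle):

Sorted edges by weight:
  (1,5) w=1
  (5,8) w=1
  (1,4) w=2
  (7,8) w=2
  (2,3) w=3
  (1,7) w=5
  (2,7) w=5
  (6,7) w=5
  (1,2) w=6
  (1,8) w=6
  (2,4) w=6
  (2,6) w=6
  (3,6) w=6
  (2,5) w=7
  (3,4) w=7
  (3,7) w=8
  (3,5) w=8
  (3,8) w=8

Add edge (1,5) w=1 -- no cycle. Running total: 1
Add edge (5,8) w=1 -- no cycle. Running total: 2
Add edge (1,4) w=2 -- no cycle. Running total: 4
Add edge (7,8) w=2 -- no cycle. Running total: 6
Add edge (2,3) w=3 -- no cycle. Running total: 9
Skip edge (1,7) w=5 -- would create cycle
Add edge (2,7) w=5 -- no cycle. Running total: 14
Add edge (6,7) w=5 -- no cycle. Running total: 19

MST edges: (1,5,w=1), (5,8,w=1), (1,4,w=2), (7,8,w=2), (2,3,w=3), (2,7,w=5), (6,7,w=5)
Total MST weight: 1 + 1 + 2 + 2 + 3 + 5 + 5 = 19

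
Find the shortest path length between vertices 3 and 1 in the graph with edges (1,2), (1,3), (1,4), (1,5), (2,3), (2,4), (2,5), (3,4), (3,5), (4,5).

Step 1: Build adjacency list:
  1: 2, 3, 4, 5
  2: 1, 3, 4, 5
  3: 1, 2, 4, 5
  4: 1, 2, 3, 5
  5: 1, 2, 3, 4

Step 2: BFS from vertex 3 to find shortest path to 1:
  vertex 1 reached at distance 1

Step 3: Shortest path: 3 -> 1
Path length: 1 edge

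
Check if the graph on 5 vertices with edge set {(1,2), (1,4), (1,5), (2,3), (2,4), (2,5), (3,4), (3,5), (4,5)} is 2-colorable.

Step 1: Attempt 2-coloring using BFS:
  Start at vertex 1, assign color 0
  Color vertex 2 with color 1 (neighbor of 1)
  Color vertex 4 with color 1 (neighbor of 1)
  Color vertex 5 with color 1 (neighbor of 1)
  Color vertex 3 with color 0 (neighbor of 2)

Step 2: Conflict found! Vertices 2 and 4 are adjacent but have the same color.
This means the graph contains an odd cycle.

The graph is NOT bipartite.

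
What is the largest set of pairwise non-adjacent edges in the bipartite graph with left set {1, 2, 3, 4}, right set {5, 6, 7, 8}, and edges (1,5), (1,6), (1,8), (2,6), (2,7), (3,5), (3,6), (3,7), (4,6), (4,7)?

Step 1: List the neighbors of each left vertex:
  1: 5, 6, 8
  2: 6, 7
  3: 5, 6, 7
  4: 6, 7

Step 2: Greedily match left vertices, then look for augmenting paths:
  Match 1 -- 8
  Match 2 -- 6
  Match 3 -- 5
  Match 4 -- 7
  No augmenting path remains.

Step 3: Verify this is maximum:
  Matching size 4 = min(|L|, |R|) = min(4, 4), which is an upper bound, so this matching is maximum.

Maximum matching: {(1,8), (2,6), (3,5), (4,7)}
Size: 4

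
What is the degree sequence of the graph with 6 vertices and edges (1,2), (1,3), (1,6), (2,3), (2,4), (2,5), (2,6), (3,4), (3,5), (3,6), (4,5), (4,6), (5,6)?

Step 1: Count edges incident to each vertex:
  deg(1) = 3 (neighbors: 2, 3, 6)
  deg(2) = 5 (neighbors: 1, 3, 4, 5, 6)
  deg(3) = 5 (neighbors: 1, 2, 4, 5, 6)
  deg(4) = 4 (neighbors: 2, 3, 5, 6)
  deg(5) = 4 (neighbors: 2, 3, 4, 6)
  deg(6) = 5 (neighbors: 1, 2, 3, 4, 5)

Step 2: Sort degrees in non-increasing order:
  Degrees: [3, 5, 5, 4, 4, 5] -> sorted: [5, 5, 5, 4, 4, 3]

Degree sequence: [5, 5, 5, 4, 4, 3]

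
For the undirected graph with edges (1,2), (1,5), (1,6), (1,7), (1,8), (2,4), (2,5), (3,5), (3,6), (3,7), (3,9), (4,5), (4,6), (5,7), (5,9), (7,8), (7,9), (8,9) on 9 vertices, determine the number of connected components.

Step 1: Build adjacency list from edges:
  1: 2, 5, 6, 7, 8
  2: 1, 4, 5
  3: 5, 6, 7, 9
  4: 2, 5, 6
  5: 1, 2, 3, 4, 7, 9
  6: 1, 3, 4
  7: 1, 3, 5, 8, 9
  8: 1, 7, 9
  9: 3, 5, 7, 8

Step 2: Run BFS/DFS from vertex 1:
  Visited: {1, 2, 5, 6, 7, 8, 4, 3, 9}
  Reached 9 of 9 vertices

Step 3: All 9 vertices reached from vertex 1, so the graph is connected.
Number of connected components: 1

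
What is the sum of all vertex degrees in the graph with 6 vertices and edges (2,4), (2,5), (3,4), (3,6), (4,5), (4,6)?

Step 1: Count edges incident to each vertex:
  deg(1) = 0 (neighbors: none)
  deg(2) = 2 (neighbors: 4, 5)
  deg(3) = 2 (neighbors: 4, 6)
  deg(4) = 4 (neighbors: 2, 3, 5, 6)
  deg(5) = 2 (neighbors: 2, 4)
  deg(6) = 2 (neighbors: 3, 4)

Step 2: Sum all degrees:
  0 + 2 + 2 + 4 + 2 + 2 = 12

Verification: sum of degrees = 2 * |E| = 2 * 6 = 12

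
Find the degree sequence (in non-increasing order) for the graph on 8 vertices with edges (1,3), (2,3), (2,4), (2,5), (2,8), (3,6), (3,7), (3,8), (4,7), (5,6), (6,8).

Step 1: Count edges incident to each vertex:
  deg(1) = 1 (neighbors: 3)
  deg(2) = 4 (neighbors: 3, 4, 5, 8)
  deg(3) = 5 (neighbors: 1, 2, 6, 7, 8)
  deg(4) = 2 (neighbors: 2, 7)
  deg(5) = 2 (neighbors: 2, 6)
  deg(6) = 3 (neighbors: 3, 5, 8)
  deg(7) = 2 (neighbors: 3, 4)
  deg(8) = 3 (neighbors: 2, 3, 6)

Step 2: Sort degrees in non-increasing order:
  Degrees: [1, 4, 5, 2, 2, 3, 2, 3] -> sorted: [5, 4, 3, 3, 2, 2, 2, 1]

Degree sequence: [5, 4, 3, 3, 2, 2, 2, 1]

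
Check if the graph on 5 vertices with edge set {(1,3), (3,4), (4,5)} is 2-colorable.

Step 1: Attempt 2-coloring using BFS:
  Start at vertex 1, assign color 0
  Color vertex 3 with color 1 (neighbor of 1)
  Color vertex 4 with color 0 (neighbor of 3)
  Color vertex 5 with color 1 (neighbor of 4)
  Start new component at vertex 2, assign color 0

Step 2: 2-coloring succeeded. No conflicts found.
  Set A (color 0): {1, 2, 4}
  Set B (color 1): {3, 5}

The graph is bipartite with partition {1, 2, 4}, {3, 5}.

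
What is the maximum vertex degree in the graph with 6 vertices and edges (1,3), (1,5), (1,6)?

Step 1: Count edges incident to each vertex:
  deg(1) = 3 (neighbors: 3, 5, 6)
  deg(2) = 0 (neighbors: none)
  deg(3) = 1 (neighbors: 1)
  deg(4) = 0 (neighbors: none)
  deg(5) = 1 (neighbors: 1)
  deg(6) = 1 (neighbors: 1)

Step 2: Find maximum:
  max(3, 0, 1, 0, 1, 1) = 3 (vertex 1)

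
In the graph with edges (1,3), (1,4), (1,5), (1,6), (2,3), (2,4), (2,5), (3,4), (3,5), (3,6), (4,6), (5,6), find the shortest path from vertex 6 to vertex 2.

Step 1: Build adjacency list:
  1: 3, 4, 5, 6
  2: 3, 4, 5
  3: 1, 2, 4, 5, 6
  4: 1, 2, 3, 6
  5: 1, 2, 3, 6
  6: 1, 3, 4, 5

Step 2: BFS from vertex 6 to find shortest path to 2:
  vertex 1 reached at distance 1
  vertex 3 reached at distance 1
  vertex 4 reached at distance 1
  vertex 5 reached at distance 1
  vertex 2 reached at distance 2

Step 3: Shortest path: 6 -> 4 -> 2
Path length: 2 edges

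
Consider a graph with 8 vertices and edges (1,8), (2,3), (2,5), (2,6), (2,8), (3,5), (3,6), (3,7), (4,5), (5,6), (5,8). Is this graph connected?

Step 1: Build adjacency list from edges:
  1: 8
  2: 3, 5, 6, 8
  3: 2, 5, 6, 7
  4: 5
  5: 2, 3, 4, 6, 8
  6: 2, 3, 5
  7: 3
  8: 1, 2, 5

Step 2: Run BFS/DFS from vertex 1:
  Visited: {1, 8, 2, 5, 3, 6, 4, 7}
  Reached 8 of 8 vertices

Step 3: All 8 vertices reached from vertex 1, so the graph is connected.
Answer: Yes, the graph is connected.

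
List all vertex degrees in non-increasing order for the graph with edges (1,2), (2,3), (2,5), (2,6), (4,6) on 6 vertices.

Step 1: Count edges incident to each vertex:
  deg(1) = 1 (neighbors: 2)
  deg(2) = 4 (neighbors: 1, 3, 5, 6)
  deg(3) = 1 (neighbors: 2)
  deg(4) = 1 (neighbors: 6)
  deg(5) = 1 (neighbors: 2)
  deg(6) = 2 (neighbors: 2, 4)

Step 2: Sort degrees in non-increasing order:
  Degrees: [1, 4, 1, 1, 1, 2] -> sorted: [4, 2, 1, 1, 1, 1]

Degree sequence: [4, 2, 1, 1, 1, 1]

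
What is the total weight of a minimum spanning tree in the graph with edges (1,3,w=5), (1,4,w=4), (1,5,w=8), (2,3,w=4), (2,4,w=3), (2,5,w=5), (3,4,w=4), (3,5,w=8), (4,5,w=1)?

Apply Kruskal's algorithm (sort edges by weight, add if no cycle):

Sorted edges by weight:
  (4,5) w=1
  (2,4) w=3
  (1,4) w=4
  (2,3) w=4
  (3,4) w=4
  (1,3) w=5
  (2,5) w=5
  (1,5) w=8
  (3,5) w=8

Add edge (4,5) w=1 -- no cycle. Running total: 1
Add edge (2,4) w=3 -- no cycle. Running total: 4
Add edge (1,4) w=4 -- no cycle. Running total: 8
Add edge (2,3) w=4 -- no cycle. Running total: 12

MST edges: (4,5,w=1), (2,4,w=3), (1,4,w=4), (2,3,w=4)
Total MST weight: 1 + 3 + 4 + 4 = 12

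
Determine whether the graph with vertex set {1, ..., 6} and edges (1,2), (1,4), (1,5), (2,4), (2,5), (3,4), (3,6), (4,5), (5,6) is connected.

Step 1: Build adjacency list from edges:
  1: 2, 4, 5
  2: 1, 4, 5
  3: 4, 6
  4: 1, 2, 3, 5
  5: 1, 2, 4, 6
  6: 3, 5

Step 2: Run BFS/DFS from vertex 1:
  Visited: {1, 2, 4, 5, 3, 6}
  Reached 6 of 6 vertices

Step 3: All 6 vertices reached from vertex 1, so the graph is connected.
Answer: Yes, the graph is connected.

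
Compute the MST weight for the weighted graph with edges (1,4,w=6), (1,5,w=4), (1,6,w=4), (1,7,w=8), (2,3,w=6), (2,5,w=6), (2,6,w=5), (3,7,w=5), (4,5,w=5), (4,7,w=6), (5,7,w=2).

Apply Kruskal's algorithm (sort edges by weight, add if no cycle):

Sorted edges by weight:
  (5,7) w=2
  (1,6) w=4
  (1,5) w=4
  (2,6) w=5
  (3,7) w=5
  (4,5) w=5
  (1,4) w=6
  (2,3) w=6
  (2,5) w=6
  (4,7) w=6
  (1,7) w=8

Add edge (5,7) w=2 -- no cycle. Running total: 2
Add edge (1,6) w=4 -- no cycle. Running total: 6
Add edge (1,5) w=4 -- no cycle. Running total: 10
Add edge (2,6) w=5 -- no cycle. Running total: 15
Add edge (3,7) w=5 -- no cycle. Running total: 20
Add edge (4,5) w=5 -- no cycle. Running total: 25

MST edges: (5,7,w=2), (1,6,w=4), (1,5,w=4), (2,6,w=5), (3,7,w=5), (4,5,w=5)
Total MST weight: 2 + 4 + 4 + 5 + 5 + 5 = 25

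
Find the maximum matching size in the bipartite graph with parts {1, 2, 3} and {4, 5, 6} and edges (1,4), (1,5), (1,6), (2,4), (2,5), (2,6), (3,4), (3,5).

Step 1: List the neighbors of each left vertex:
  1: 4, 5, 6
  2: 4, 5, 6
  3: 4, 5

Step 2: Greedily match left vertices, then look for augmenting paths:
  Match 1 -- 6
  Match 2 -- 5
  Match 3 -- 4
  No augmenting path remains.

Step 3: Verify this is maximum:
  Matching size 3 = min(|L|, |R|) = min(3, 3), which is an upper bound, so this matching is maximum.

Maximum matching: {(1,6), (2,5), (3,4)}
Size: 3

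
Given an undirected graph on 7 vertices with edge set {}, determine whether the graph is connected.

Step 1: Build adjacency list from edges:
  1: (none)
  2: (none)
  3: (none)
  4: (none)
  5: (none)
  6: (none)
  7: (none)

Step 2: Run BFS/DFS from vertex 1:
  Visited: {1}
  Reached 1 of 7 vertices

Step 3: Only 1 of 7 vertices reached. Graph is disconnected.
Connected components: {1}, {2}, {3}, {4}, {5}, {6}, {7}
Answer: No, the graph is not connected (7 components).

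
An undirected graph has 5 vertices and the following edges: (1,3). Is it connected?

Step 1: Build adjacency list from edges:
  1: 3
  2: (none)
  3: 1
  4: (none)
  5: (none)

Step 2: Run BFS/DFS from vertex 1:
  Visited: {1, 3}
  Reached 2 of 5 vertices

Step 3: Only 2 of 5 vertices reached. Graph is disconnected.
Connected components: {1, 3}, {2}, {4}, {5}
Answer: No, the graph is not connected (4 components).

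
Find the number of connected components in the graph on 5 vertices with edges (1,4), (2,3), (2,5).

Step 1: Build adjacency list from edges:
  1: 4
  2: 3, 5
  3: 2
  4: 1
  5: 2

Step 2: Run BFS/DFS from vertex 1:
  Visited: {1, 4}
  Reached 2 of 5 vertices

Step 3: Only 2 of 5 vertices reached. Graph is disconnected.
Connected components: {1, 4}, {2, 3, 5}
Number of connected components: 2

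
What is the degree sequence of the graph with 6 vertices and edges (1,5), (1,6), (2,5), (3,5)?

Step 1: Count edges incident to each vertex:
  deg(1) = 2 (neighbors: 5, 6)
  deg(2) = 1 (neighbors: 5)
  deg(3) = 1 (neighbors: 5)
  deg(4) = 0 (neighbors: none)
  deg(5) = 3 (neighbors: 1, 2, 3)
  deg(6) = 1 (neighbors: 1)

Step 2: Sort degrees in non-increasing order:
  Degrees: [2, 1, 1, 0, 3, 1] -> sorted: [3, 2, 1, 1, 1, 0]

Degree sequence: [3, 2, 1, 1, 1, 0]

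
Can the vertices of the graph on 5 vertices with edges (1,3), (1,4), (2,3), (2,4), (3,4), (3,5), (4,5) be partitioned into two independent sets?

Step 1: Attempt 2-coloring using BFS:
  Start at vertex 1, assign color 0
  Color vertex 3 with color 1 (neighbor of 1)
  Color vertex 4 with color 1 (neighbor of 1)
  Color vertex 2 with color 0 (neighbor of 3)

Step 2: Conflict found! Vertices 3 and 4 are adjacent but have the same color.
This means the graph contains an odd cycle.

The graph is NOT bipartite.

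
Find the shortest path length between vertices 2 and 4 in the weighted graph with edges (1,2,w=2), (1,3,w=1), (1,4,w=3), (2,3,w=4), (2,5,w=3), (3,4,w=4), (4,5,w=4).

Step 1: Build adjacency list with weights:
  1: 2(w=2), 3(w=1), 4(w=3)
  2: 1(w=2), 3(w=4), 5(w=3)
  3: 1(w=1), 2(w=4), 4(w=4)
  4: 1(w=3), 3(w=4), 5(w=4)
  5: 2(w=3), 4(w=4)

Step 2: Apply Dijkstra's algorithm from vertex 2:
  Visit vertex 2 (distance=0)
    Update dist[1] = 2
    Update dist[3] = 4
    Update dist[5] = 3
  Visit vertex 1 (distance=2)
    Update dist[3] = 3
    Update dist[4] = 5
  Visit vertex 3 (distance=3)
  Visit vertex 5 (distance=3)
  Visit vertex 4 (distance=5)

Step 3: Shortest path: 2 -> 1 -> 4
Total weight: 2 + 3 = 5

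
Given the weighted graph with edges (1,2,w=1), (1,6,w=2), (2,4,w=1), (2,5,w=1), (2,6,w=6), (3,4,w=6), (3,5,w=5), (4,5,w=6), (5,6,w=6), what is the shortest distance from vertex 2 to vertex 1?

Step 1: Build adjacency list with weights:
  1: 2(w=1), 6(w=2)
  2: 1(w=1), 4(w=1), 5(w=1), 6(w=6)
  3: 4(w=6), 5(w=5)
  4: 2(w=1), 3(w=6), 5(w=6)
  5: 2(w=1), 3(w=5), 4(w=6), 6(w=6)
  6: 1(w=2), 2(w=6), 5(w=6)

Step 2: Apply Dijkstra's algorithm from vertex 2:
  Visit vertex 2 (distance=0)
    Update dist[1] = 1
    Update dist[4] = 1
    Update dist[5] = 1
    Update dist[6] = 6
  Visit vertex 1 (distance=1)
    Update dist[6] = 3

Step 3: Shortest path: 2 -> 1
Total weight: 1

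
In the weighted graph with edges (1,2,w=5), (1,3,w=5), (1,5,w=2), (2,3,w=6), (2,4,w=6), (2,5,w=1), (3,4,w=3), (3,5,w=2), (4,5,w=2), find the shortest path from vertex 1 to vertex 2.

Step 1: Build adjacency list with weights:
  1: 2(w=5), 3(w=5), 5(w=2)
  2: 1(w=5), 3(w=6), 4(w=6), 5(w=1)
  3: 1(w=5), 2(w=6), 4(w=3), 5(w=2)
  4: 2(w=6), 3(w=3), 5(w=2)
  5: 1(w=2), 2(w=1), 3(w=2), 4(w=2)

Step 2: Apply Dijkstra's algorithm from vertex 1:
  Visit vertex 1 (distance=0)
    Update dist[2] = 5
    Update dist[3] = 5
    Update dist[5] = 2
  Visit vertex 5 (distance=2)
    Update dist[2] = 3
    Update dist[3] = 4
    Update dist[4] = 4
  Visit vertex 2 (distance=3)

Step 3: Shortest path: 1 -> 5 -> 2
Total weight: 2 + 1 = 3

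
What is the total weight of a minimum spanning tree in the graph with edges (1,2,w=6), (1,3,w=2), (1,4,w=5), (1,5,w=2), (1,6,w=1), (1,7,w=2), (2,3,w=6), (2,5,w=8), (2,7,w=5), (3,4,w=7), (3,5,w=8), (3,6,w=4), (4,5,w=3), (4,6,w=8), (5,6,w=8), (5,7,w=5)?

Apply Kruskal's algorithm (sort edges by weight, add if no cycle):

Sorted edges by weight:
  (1,6) w=1
  (1,3) w=2
  (1,5) w=2
  (1,7) w=2
  (4,5) w=3
  (3,6) w=4
  (1,4) w=5
  (2,7) w=5
  (5,7) w=5
  (1,2) w=6
  (2,3) w=6
  (3,4) w=7
  (2,5) w=8
  (3,5) w=8
  (4,6) w=8
  (5,6) w=8

Add edge (1,6) w=1 -- no cycle. Running total: 1
Add edge (1,3) w=2 -- no cycle. Running total: 3
Add edge (1,5) w=2 -- no cycle. Running total: 5
Add edge (1,7) w=2 -- no cycle. Running total: 7
Add edge (4,5) w=3 -- no cycle. Running total: 10
Skip edge (3,6) w=4 -- would create cycle
Skip edge (1,4) w=5 -- would create cycle
Add edge (2,7) w=5 -- no cycle. Running total: 15

MST edges: (1,6,w=1), (1,3,w=2), (1,5,w=2), (1,7,w=2), (4,5,w=3), (2,7,w=5)
Total MST weight: 1 + 2 + 2 + 2 + 3 + 5 = 15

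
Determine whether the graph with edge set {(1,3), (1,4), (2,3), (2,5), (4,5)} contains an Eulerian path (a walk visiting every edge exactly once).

Step 1: Find the degree of each vertex:
  deg(1) = 2
  deg(2) = 2
  deg(3) = 2
  deg(4) = 2
  deg(5) = 2

Step 2: Count vertices with odd degree:
  All vertices have even degree (0 odd-degree vertices)

Step 3: Apply Euler's theorem:
  - Eulerian circuit exists iff graph is connected and all vertices have even degree
  - Eulerian path exists iff graph is connected and has 0 or 2 odd-degree vertices

Graph is connected with 0 odd-degree vertices.
Both Eulerian circuit and Eulerian path exist.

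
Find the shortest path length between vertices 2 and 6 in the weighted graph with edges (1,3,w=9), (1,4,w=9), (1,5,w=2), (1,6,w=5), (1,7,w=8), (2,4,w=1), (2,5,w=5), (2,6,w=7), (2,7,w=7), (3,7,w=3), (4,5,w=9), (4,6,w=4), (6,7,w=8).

Step 1: Build adjacency list with weights:
  1: 3(w=9), 4(w=9), 5(w=2), 6(w=5), 7(w=8)
  2: 4(w=1), 5(w=5), 6(w=7), 7(w=7)
  3: 1(w=9), 7(w=3)
  4: 1(w=9), 2(w=1), 5(w=9), 6(w=4)
  5: 1(w=2), 2(w=5), 4(w=9)
  6: 1(w=5), 2(w=7), 4(w=4), 7(w=8)
  7: 1(w=8), 2(w=7), 3(w=3), 6(w=8)

Step 2: Apply Dijkstra's algorithm from vertex 2:
  Visit vertex 2 (distance=0)
    Update dist[4] = 1
    Update dist[5] = 5
    Update dist[6] = 7
    Update dist[7] = 7
  Visit vertex 4 (distance=1)
    Update dist[1] = 10
    Update dist[6] = 5
  Visit vertex 5 (distance=5)
    Update dist[1] = 7
  Visit vertex 6 (distance=5)

Step 3: Shortest path: 2 -> 4 -> 6
Total weight: 1 + 4 = 5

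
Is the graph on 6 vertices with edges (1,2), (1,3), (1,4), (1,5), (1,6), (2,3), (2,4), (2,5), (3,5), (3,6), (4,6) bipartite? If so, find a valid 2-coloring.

Step 1: Attempt 2-coloring using BFS:
  Start at vertex 1, assign color 0
  Color vertex 2 with color 1 (neighbor of 1)
  Color vertex 3 with color 1 (neighbor of 1)
  Color vertex 4 with color 1 (neighbor of 1)
  Color vertex 5 with color 1 (neighbor of 1)
  Color vertex 6 with color 1 (neighbor of 1)

Step 2: Conflict found! Vertices 2 and 3 are adjacent but have the same color.
This means the graph contains an odd cycle.

The graph is NOT bipartite.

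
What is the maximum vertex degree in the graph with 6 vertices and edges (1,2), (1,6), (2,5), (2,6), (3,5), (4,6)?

Step 1: Count edges incident to each vertex:
  deg(1) = 2 (neighbors: 2, 6)
  deg(2) = 3 (neighbors: 1, 5, 6)
  deg(3) = 1 (neighbors: 5)
  deg(4) = 1 (neighbors: 6)
  deg(5) = 2 (neighbors: 2, 3)
  deg(6) = 3 (neighbors: 1, 2, 4)

Step 2: Find maximum:
  max(2, 3, 1, 1, 2, 3) = 3 (vertex 2)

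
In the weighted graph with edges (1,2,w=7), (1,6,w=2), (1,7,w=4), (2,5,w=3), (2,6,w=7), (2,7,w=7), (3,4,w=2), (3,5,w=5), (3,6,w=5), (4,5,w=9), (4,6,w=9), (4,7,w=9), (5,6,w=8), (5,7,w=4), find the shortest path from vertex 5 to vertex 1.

Step 1: Build adjacency list with weights:
  1: 2(w=7), 6(w=2), 7(w=4)
  2: 1(w=7), 5(w=3), 6(w=7), 7(w=7)
  3: 4(w=2), 5(w=5), 6(w=5)
  4: 3(w=2), 5(w=9), 6(w=9), 7(w=9)
  5: 2(w=3), 3(w=5), 4(w=9), 6(w=8), 7(w=4)
  6: 1(w=2), 2(w=7), 3(w=5), 4(w=9), 5(w=8)
  7: 1(w=4), 2(w=7), 4(w=9), 5(w=4)

Step 2: Apply Dijkstra's algorithm from vertex 5:
  Visit vertex 5 (distance=0)
    Update dist[2] = 3
    Update dist[3] = 5
    Update dist[4] = 9
    Update dist[6] = 8
    Update dist[7] = 4
  Visit vertex 2 (distance=3)
    Update dist[1] = 10
  Visit vertex 7 (distance=4)
    Update dist[1] = 8
  Visit vertex 3 (distance=5)
    Update dist[4] = 7
  Visit vertex 4 (distance=7)
  Visit vertex 1 (distance=8)

Step 3: Shortest path: 5 -> 7 -> 1
Total weight: 4 + 4 = 8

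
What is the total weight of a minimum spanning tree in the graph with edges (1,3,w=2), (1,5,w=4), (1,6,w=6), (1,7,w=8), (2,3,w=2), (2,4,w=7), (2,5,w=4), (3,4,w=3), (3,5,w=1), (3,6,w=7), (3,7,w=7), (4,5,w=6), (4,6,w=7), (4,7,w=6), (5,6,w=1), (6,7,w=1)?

Apply Kruskal's algorithm (sort edges by weight, add if no cycle):

Sorted edges by weight:
  (3,5) w=1
  (5,6) w=1
  (6,7) w=1
  (1,3) w=2
  (2,3) w=2
  (3,4) w=3
  (1,5) w=4
  (2,5) w=4
  (1,6) w=6
  (4,5) w=6
  (4,7) w=6
  (2,4) w=7
  (3,7) w=7
  (3,6) w=7
  (4,6) w=7
  (1,7) w=8

Add edge (3,5) w=1 -- no cycle. Running total: 1
Add edge (5,6) w=1 -- no cycle. Running total: 2
Add edge (6,7) w=1 -- no cycle. Running total: 3
Add edge (1,3) w=2 -- no cycle. Running total: 5
Add edge (2,3) w=2 -- no cycle. Running total: 7
Add edge (3,4) w=3 -- no cycle. Running total: 10

MST edges: (3,5,w=1), (5,6,w=1), (6,7,w=1), (1,3,w=2), (2,3,w=2), (3,4,w=3)
Total MST weight: 1 + 1 + 1 + 2 + 2 + 3 = 10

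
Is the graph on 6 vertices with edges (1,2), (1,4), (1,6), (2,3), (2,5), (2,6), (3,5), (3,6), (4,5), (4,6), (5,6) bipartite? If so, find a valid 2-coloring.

Step 1: Attempt 2-coloring using BFS:
  Start at vertex 1, assign color 0
  Color vertex 2 with color 1 (neighbor of 1)
  Color vertex 4 with color 1 (neighbor of 1)
  Color vertex 6 with color 1 (neighbor of 1)
  Color vertex 3 with color 0 (neighbor of 2)
  Color vertex 5 with color 0 (neighbor of 2)

Step 2: Conflict found! Vertices 2 and 6 are adjacent but have the same color.
This means the graph contains an odd cycle.

The graph is NOT bipartite.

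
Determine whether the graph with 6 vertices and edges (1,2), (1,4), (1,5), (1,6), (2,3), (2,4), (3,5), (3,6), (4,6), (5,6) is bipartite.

Step 1: Attempt 2-coloring using BFS:
  Start at vertex 1, assign color 0
  Color vertex 2 with color 1 (neighbor of 1)
  Color vertex 4 with color 1 (neighbor of 1)
  Color vertex 5 with color 1 (neighbor of 1)
  Color vertex 6 with color 1 (neighbor of 1)
  Color vertex 3 with color 0 (neighbor of 2)

Step 2: Conflict found! Vertices 2 and 4 are adjacent but have the same color.
This means the graph contains an odd cycle.

The graph is NOT bipartite.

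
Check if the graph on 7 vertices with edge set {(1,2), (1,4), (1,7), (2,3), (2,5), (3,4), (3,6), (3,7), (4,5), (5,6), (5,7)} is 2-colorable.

Step 1: Attempt 2-coloring using BFS:
  Start at vertex 1, assign color 0
  Color vertex 2 with color 1 (neighbor of 1)
  Color vertex 4 with color 1 (neighbor of 1)
  Color vertex 7 with color 1 (neighbor of 1)
  Color vertex 3 with color 0 (neighbor of 2)
  Color vertex 5 with color 0 (neighbor of 2)
  Color vertex 6 with color 1 (neighbor of 3)

Step 2: 2-coloring succeeded. No conflicts found.
  Set A (color 0): {1, 3, 5}
  Set B (color 1): {2, 4, 6, 7}

The graph is bipartite with partition {1, 3, 5}, {2, 4, 6, 7}.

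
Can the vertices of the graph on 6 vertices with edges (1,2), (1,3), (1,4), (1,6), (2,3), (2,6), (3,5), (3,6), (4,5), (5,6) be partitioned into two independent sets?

Step 1: Attempt 2-coloring using BFS:
  Start at vertex 1, assign color 0
  Color vertex 2 with color 1 (neighbor of 1)
  Color vertex 3 with color 1 (neighbor of 1)
  Color vertex 4 with color 1 (neighbor of 1)
  Color vertex 6 with color 1 (neighbor of 1)

Step 2: Conflict found! Vertices 2 and 3 are adjacent but have the same color.
This means the graph contains an odd cycle.

The graph is NOT bipartite.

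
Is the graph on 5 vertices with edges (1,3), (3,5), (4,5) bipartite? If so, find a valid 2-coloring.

Step 1: Attempt 2-coloring using BFS:
  Start at vertex 1, assign color 0
  Color vertex 3 with color 1 (neighbor of 1)
  Color vertex 5 with color 0 (neighbor of 3)
  Color vertex 4 with color 1 (neighbor of 5)
  Start new component at vertex 2, assign color 0

Step 2: 2-coloring succeeded. No conflicts found.
  Set A (color 0): {1, 2, 5}
  Set B (color 1): {3, 4}

The graph is bipartite with partition {1, 2, 5}, {3, 4}.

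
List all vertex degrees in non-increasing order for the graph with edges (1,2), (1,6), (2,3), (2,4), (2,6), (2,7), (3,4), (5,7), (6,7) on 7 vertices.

Step 1: Count edges incident to each vertex:
  deg(1) = 2 (neighbors: 2, 6)
  deg(2) = 5 (neighbors: 1, 3, 4, 6, 7)
  deg(3) = 2 (neighbors: 2, 4)
  deg(4) = 2 (neighbors: 2, 3)
  deg(5) = 1 (neighbors: 7)
  deg(6) = 3 (neighbors: 1, 2, 7)
  deg(7) = 3 (neighbors: 2, 5, 6)

Step 2: Sort degrees in non-increasing order:
  Degrees: [2, 5, 2, 2, 1, 3, 3] -> sorted: [5, 3, 3, 2, 2, 2, 1]

Degree sequence: [5, 3, 3, 2, 2, 2, 1]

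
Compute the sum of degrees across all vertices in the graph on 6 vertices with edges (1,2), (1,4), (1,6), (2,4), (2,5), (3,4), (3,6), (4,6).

Step 1: Count edges incident to each vertex:
  deg(1) = 3 (neighbors: 2, 4, 6)
  deg(2) = 3 (neighbors: 1, 4, 5)
  deg(3) = 2 (neighbors: 4, 6)
  deg(4) = 4 (neighbors: 1, 2, 3, 6)
  deg(5) = 1 (neighbors: 2)
  deg(6) = 3 (neighbors: 1, 3, 4)

Step 2: Sum all degrees:
  3 + 3 + 2 + 4 + 1 + 3 = 16

Verification: sum of degrees = 2 * |E| = 2 * 8 = 16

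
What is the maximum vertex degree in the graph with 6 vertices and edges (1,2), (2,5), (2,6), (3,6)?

Step 1: Count edges incident to each vertex:
  deg(1) = 1 (neighbors: 2)
  deg(2) = 3 (neighbors: 1, 5, 6)
  deg(3) = 1 (neighbors: 6)
  deg(4) = 0 (neighbors: none)
  deg(5) = 1 (neighbors: 2)
  deg(6) = 2 (neighbors: 2, 3)

Step 2: Find maximum:
  max(1, 3, 1, 0, 1, 2) = 3 (vertex 2)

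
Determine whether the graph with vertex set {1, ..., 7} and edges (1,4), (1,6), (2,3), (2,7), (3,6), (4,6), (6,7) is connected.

Step 1: Build adjacency list from edges:
  1: 4, 6
  2: 3, 7
  3: 2, 6
  4: 1, 6
  5: (none)
  6: 1, 3, 4, 7
  7: 2, 6

Step 2: Run BFS/DFS from vertex 1:
  Visited: {1, 4, 6, 3, 7, 2}
  Reached 6 of 7 vertices

Step 3: Only 6 of 7 vertices reached. Graph is disconnected.
Connected components: {1, 2, 3, 4, 6, 7}, {5}
Answer: No, the graph is not connected (2 components).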